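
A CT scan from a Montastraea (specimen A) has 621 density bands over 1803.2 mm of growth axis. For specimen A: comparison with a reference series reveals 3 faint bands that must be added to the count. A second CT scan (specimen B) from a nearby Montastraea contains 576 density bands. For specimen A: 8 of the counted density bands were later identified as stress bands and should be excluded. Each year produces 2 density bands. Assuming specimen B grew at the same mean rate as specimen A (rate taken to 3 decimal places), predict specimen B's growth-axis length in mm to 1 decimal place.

1686.2 mm

Specimen A: correcting the raw count gives 621 − 8 + 3 = 616 true density bands.
Specimen A: 616 density bands at 2 per year is 616 / 2 = 308 years.
A: 1803.2 mm over 308 years gives 1803.2 / 308 ≈ 5.855 mm/yr.
Specimen B: dividing by 2 density bands per year: 576 / 2 = 288 years. B's length ≈ 5.855 × 288 = 1686.2 mm.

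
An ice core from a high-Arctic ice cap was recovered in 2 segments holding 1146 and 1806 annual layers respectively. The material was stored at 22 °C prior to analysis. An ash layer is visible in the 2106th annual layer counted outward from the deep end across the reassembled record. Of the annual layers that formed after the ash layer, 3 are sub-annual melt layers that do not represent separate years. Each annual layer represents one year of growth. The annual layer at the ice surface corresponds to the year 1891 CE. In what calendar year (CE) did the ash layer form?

1048 CE

Total annual layers = 1146 + 1806 = 2952.
Between annual layer 2106 and the ice surface there are 2952 − 2106 = 846 annual layers.
846 − 3 false = 843 true annual layers after the ash layer.
Counting back 843 years from 1891 CE places the ash layer in 1891 − 843 = 1048 CE.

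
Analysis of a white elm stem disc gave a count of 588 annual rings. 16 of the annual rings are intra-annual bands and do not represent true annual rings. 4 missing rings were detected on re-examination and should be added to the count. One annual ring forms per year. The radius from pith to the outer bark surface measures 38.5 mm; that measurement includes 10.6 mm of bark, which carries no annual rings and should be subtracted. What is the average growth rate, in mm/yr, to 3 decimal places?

True annual ring count = 588 − 16 + 4 = 576.
Removing the 10.6 mm offcut leaves 38.5 − 10.6 = 27.9 mm.
Mean rate = 27.9 mm / 576 years ≈ 0.048 mm/yr.

0.048 mm/yr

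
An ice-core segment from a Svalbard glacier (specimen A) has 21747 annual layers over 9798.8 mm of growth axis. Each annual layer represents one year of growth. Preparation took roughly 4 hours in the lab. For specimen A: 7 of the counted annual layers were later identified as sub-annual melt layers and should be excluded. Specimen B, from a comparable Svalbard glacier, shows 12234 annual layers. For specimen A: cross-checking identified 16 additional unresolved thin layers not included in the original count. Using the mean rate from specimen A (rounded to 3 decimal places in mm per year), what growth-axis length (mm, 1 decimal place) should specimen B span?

Specimen A: correcting the raw count gives 21747 − 7 + 16 = 21756 true annual layers.
A: 9798.8 mm over 21756 years gives 9798.8 / 21756 ≈ 0.450 mm/yr.
Length of B = 0.450 × 12234 = 5505.3 mm.

5505.3 mm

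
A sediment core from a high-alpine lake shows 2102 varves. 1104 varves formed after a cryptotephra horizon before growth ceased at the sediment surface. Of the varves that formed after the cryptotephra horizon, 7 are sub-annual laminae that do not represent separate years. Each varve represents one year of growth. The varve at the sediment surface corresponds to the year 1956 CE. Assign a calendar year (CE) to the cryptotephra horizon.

859 CE

1104 varves post-date the cryptotephra horizon.
Excluding 7 false varves: 1104 − 7 = 1097.
The varve at the sediment surface is 1956 CE, so the cryptotephra horizon dates to 1956 − 1097 = 859 CE.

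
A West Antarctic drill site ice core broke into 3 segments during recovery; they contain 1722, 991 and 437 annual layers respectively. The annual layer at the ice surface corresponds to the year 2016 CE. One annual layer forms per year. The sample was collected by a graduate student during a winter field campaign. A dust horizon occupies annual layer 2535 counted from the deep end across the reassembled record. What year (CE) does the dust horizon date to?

1401 CE

Total annual layers = 1722 + 991 + 437 = 3150.
3150 − 2535 = 615 annual layers lie beyond the dust horizon toward the ice surface.
The annual layer at the ice surface is 2016 CE, so the dust horizon dates to 2016 − 615 = 1401 CE.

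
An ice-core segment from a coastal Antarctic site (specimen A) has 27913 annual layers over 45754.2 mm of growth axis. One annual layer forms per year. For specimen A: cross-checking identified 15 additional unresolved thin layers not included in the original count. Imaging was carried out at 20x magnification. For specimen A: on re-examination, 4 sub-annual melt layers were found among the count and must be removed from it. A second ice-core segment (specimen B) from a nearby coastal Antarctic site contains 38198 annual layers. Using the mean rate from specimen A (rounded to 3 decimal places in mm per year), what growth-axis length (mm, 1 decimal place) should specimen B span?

Specimen A: adjusted count: 27913 − 4 + 15 = 27924 annual layers.
A: 45754.2 mm over 27924 years gives 45754.2 / 27924 ≈ 1.639 mm per year.
For B, 1.639 mm/year × 38198 years = 62606.5 mm.

62606.5 mm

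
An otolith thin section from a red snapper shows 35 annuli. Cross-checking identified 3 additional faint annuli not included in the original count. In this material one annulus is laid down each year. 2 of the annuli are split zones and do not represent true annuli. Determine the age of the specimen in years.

36 yr

Adjusted count: 35 − 2 + 3 = 36 annuli.
At one annulus per year, that is 36 years.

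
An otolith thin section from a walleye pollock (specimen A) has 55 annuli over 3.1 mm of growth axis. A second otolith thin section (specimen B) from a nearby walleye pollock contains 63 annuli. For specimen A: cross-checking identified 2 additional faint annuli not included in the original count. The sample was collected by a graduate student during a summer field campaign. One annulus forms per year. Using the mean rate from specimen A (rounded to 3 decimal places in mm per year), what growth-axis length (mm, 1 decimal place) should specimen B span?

Specimen A: correcting the raw count gives 55 + 2 = 57 true annuli.
A: Extension rate ≈ 3.1 / 57 = 0.054 mm per year.
For B, 0.054 mm/year × 63 years = 3.4 mm.

3.4 mm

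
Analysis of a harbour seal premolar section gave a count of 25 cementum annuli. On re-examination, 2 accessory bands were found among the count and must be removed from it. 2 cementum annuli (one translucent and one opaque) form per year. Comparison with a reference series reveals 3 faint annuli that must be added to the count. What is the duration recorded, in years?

True cementum annulus count = 25 − 2 + 3 = 26.
With 2 cementum annuli per year, 26 / 2 = 13 years.

13 years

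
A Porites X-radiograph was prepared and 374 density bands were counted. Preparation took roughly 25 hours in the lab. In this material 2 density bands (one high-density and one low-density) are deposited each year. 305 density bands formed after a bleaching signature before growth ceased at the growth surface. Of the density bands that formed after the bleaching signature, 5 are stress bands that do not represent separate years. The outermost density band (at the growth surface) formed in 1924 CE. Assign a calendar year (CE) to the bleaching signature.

1774 CE

305 density bands formed after the bleaching signature.
305 − 5 false = 300 true density bands after the bleaching signature.
300 density bands at 2 per year is 300 / 2 = 150 years.
Counting back 150 years from 1924 CE places the bleaching signature in 1924 − 150 = 1774 CE.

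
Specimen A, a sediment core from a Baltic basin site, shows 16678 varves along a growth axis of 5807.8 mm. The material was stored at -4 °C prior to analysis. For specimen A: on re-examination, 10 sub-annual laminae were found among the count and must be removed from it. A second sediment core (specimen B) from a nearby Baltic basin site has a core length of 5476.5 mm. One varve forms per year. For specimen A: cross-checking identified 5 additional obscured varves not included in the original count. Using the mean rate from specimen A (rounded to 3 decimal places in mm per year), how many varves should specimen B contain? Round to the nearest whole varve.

Specimen A: after corrections the count is 16678 − 10 + 5 = 16673 varves.
A: Extension rate ≈ 5807.8 / 16673 = 0.348 mm/year.
B spans 5476.5 / 0.348 = 15737.07 years ≈ 15737 varves.

15737 varves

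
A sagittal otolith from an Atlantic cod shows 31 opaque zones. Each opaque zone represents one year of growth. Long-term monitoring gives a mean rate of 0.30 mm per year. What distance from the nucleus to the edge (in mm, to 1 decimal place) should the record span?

9.3 mm

The record spans 31 years at 0.30 mm per year.
Predicted length = 0.30 mm/year × 31 years = 9.3 mm.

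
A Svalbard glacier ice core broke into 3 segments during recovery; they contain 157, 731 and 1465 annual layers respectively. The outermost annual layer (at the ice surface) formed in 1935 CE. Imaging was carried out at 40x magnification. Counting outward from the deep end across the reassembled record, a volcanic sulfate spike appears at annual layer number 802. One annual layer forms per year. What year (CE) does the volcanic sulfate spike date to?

Total annual layers = 157 + 731 + 1465 = 2353.
2353 − 802 = 1551 annual layers lie beyond the volcanic sulfate spike toward the ice surface.
Counting back 1551 years from 1935 CE places the volcanic sulfate spike in 1935 − 1551 = 384 CE.

384 CE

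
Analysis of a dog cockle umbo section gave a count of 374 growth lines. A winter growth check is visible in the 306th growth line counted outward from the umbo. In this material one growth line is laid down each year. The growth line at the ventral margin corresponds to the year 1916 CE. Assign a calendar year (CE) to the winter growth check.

374 − 306 = 68 growth lines lie beyond the winter growth check toward the ventral margin.
The growth line at the ventral margin is 1916 CE, so the winter growth check dates to 1916 − 68 = 1848 CE.

1848 CE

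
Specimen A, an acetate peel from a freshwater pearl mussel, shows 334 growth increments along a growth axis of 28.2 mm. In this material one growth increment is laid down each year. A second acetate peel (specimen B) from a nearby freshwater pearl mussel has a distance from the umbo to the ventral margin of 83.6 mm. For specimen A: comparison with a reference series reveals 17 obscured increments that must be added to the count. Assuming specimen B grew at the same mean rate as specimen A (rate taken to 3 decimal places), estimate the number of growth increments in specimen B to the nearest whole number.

Specimen A: true growth increment count = 334 + 17 = 351.
A: 28.2 mm over 351 years gives 28.2 / 351 ≈ 0.080 mm/year.
B spans 83.6 / 0.080 = 1045.00 years ≈ 1045 growth increments.

1045 growth increments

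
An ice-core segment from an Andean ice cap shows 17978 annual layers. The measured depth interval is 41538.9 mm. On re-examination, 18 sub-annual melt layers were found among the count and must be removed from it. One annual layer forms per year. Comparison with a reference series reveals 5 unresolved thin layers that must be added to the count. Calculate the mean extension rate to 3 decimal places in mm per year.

2.312 mm per year

After corrections the count is 17978 − 18 + 5 = 17965 annual layers.
Extension rate ≈ 41538.9 / 17965 = 2.312 mm per year.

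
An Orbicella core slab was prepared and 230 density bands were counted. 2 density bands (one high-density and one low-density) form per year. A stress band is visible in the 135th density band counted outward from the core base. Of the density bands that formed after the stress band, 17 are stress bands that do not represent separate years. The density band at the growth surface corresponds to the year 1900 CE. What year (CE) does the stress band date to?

The stress band sits at density band 135 from the core base, so 230 − 135 = 95 density bands formed after it.
Excluding 17 false density bands: 95 − 17 = 78.
With 2 density bands per year, 78 / 2 = 39 years.
1900 − 39 = 1861 CE.

1861 CE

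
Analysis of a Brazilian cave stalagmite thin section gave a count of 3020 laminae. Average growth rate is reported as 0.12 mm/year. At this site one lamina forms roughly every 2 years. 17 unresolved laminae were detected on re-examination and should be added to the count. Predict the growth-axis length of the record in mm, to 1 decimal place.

Correcting the raw count gives 3020 + 17 = 3037 true laminae.
Multiplying by 2 years per lamina: 3037 × 2 = 6074 years.
Predicted length = 0.12 mm/year × 6074 years = 728.9 mm.

728.9 mm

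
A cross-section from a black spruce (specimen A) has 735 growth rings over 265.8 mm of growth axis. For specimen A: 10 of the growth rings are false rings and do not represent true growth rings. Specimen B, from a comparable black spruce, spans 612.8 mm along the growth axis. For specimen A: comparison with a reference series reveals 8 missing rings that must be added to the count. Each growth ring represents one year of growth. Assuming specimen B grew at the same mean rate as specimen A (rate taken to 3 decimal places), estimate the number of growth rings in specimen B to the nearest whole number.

Specimen A: after corrections the count is 735 − 10 + 8 = 733 growth rings.
A: Extension rate ≈ 265.8 / 733 = 0.363 mm/year.
Specimen B: 612.8 mm / 0.363 mm per year = 1688.15 years ≈ 1688 growth rings.

1688 growth rings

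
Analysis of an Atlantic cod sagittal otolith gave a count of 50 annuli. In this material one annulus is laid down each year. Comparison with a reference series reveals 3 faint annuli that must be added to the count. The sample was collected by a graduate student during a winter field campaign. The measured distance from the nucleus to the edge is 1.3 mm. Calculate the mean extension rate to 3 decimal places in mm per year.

True annulus count = 50 + 3 = 53.
Mean rate = 1.3 mm / 53 years ≈ 0.025 mm per year.

0.025 mm per year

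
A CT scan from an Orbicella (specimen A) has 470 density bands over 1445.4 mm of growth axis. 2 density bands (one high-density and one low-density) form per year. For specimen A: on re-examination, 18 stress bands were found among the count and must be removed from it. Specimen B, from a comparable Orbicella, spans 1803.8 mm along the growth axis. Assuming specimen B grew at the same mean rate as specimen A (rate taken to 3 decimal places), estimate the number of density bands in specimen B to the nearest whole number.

564 density bands

Specimen A: after corrections the count is 470 − 18 = 452 density bands.
Specimen A: dividing by 2 density bands per year: 452 / 2 = 226 years.
A: Extension rate ≈ 1445.4 / 226 = 6.396 mm/yr.
Specimen B: 1803.8 mm / 6.396 mm per year = 282.02 years; at 2 density bands per year that is 282.02 × 2 ≈ 564 density bands.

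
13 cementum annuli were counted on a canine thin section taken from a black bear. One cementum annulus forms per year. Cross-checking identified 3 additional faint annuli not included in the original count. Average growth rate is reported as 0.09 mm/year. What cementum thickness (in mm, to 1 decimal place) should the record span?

1.4 mm

After corrections the count is 13 + 3 = 16 cementum annuli.
Length ≈ 0.09 × 16 = 1.4 mm.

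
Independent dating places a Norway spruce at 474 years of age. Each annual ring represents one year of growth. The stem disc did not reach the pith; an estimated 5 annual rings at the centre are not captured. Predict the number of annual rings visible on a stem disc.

One annual ring per year gives 474 annual rings over 474 years.
Subtracting the 5 annual rings not captured gives 474 − 5 = 469 annual rings in the record.

469 annual rings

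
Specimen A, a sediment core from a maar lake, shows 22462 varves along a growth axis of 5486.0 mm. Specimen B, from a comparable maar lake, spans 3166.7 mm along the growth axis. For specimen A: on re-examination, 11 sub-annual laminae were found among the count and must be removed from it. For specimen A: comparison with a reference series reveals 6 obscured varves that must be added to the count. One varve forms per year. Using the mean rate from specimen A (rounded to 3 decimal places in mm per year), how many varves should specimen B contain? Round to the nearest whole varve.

Specimen A: true varve count = 22462 − 11 + 6 = 22457.
A: Extension rate ≈ 5486.0 / 22457 = 0.244 mm/yr.
Specimen B: 3166.7 mm / 0.244 mm per year = 12978.28 years ≈ 12978 varves.

12978 varves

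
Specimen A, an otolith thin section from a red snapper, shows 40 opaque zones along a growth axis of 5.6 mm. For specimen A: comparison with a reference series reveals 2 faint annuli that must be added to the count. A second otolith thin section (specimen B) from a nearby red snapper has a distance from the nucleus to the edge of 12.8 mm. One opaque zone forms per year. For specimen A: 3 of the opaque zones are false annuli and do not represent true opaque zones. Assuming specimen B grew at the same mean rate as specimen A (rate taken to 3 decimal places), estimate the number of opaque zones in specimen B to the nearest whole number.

Specimen A: correcting the raw count gives 40 − 3 + 2 = 39 true opaque zones.
A: 5.6 mm over 39 years gives 5.6 / 39 ≈ 0.144 mm/year.
For B, 12.8 / 0.144 = 88.89 years ≈ 89 opaque zones.

89 opaque zones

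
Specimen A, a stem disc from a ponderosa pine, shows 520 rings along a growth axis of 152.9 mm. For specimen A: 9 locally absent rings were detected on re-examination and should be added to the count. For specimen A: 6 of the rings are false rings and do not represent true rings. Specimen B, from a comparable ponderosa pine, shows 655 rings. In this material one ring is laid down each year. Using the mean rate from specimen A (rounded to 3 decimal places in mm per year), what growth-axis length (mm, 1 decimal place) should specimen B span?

191.3 mm

Specimen A: adjusted count: 520 − 6 + 9 = 523 rings.
A: Mean rate = 152.9 mm / 523 years ≈ 0.292 mm/year.
Length of B = 0.292 × 655 = 191.3 mm.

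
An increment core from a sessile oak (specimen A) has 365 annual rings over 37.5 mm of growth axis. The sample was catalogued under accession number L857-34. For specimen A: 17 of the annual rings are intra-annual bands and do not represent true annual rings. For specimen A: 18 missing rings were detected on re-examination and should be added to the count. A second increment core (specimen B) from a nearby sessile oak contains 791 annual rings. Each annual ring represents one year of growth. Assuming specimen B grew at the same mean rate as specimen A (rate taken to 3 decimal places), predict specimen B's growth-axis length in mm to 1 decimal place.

80.7 mm

Specimen A: true annual ring count = 365 − 17 + 18 = 366.
A: 37.5 mm over 366 years gives 37.5 / 366 ≈ 0.102 mm per year.
Length of B = 0.102 × 791 = 80.7 mm.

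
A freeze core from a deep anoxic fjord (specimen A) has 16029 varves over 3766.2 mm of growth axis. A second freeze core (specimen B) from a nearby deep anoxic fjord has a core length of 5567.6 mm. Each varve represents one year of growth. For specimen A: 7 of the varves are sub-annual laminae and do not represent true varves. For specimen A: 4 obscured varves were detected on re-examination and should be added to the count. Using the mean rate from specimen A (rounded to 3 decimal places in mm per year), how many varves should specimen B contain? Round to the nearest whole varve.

23692 varves

Specimen A: true varve count = 16029 − 7 + 4 = 16026.
A: 3766.2 mm over 16026 years gives 3766.2 / 16026 ≈ 0.235 mm/yr.
For B, 5567.6 / 0.235 = 23691.91 years ≈ 23692 varves.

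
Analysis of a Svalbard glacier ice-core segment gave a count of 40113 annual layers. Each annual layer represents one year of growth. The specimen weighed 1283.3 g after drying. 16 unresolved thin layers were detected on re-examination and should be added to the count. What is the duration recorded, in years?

40129 years

Adjusted count: 40113 + 16 = 40129 annual layers.
At one annual layer per year, that is 40129 years.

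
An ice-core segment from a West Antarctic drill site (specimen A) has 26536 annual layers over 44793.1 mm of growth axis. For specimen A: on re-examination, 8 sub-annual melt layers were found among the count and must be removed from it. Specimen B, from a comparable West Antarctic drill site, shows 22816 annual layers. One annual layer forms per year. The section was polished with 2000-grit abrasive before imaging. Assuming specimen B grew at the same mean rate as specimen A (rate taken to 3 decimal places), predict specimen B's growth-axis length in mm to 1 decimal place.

38536.2 mm

Specimen A: correcting the raw count gives 26536 − 8 = 26528 true annual layers.
A: 44793.1 mm over 26528 years gives 44793.1 / 26528 ≈ 1.689 mm/yr.
B's length ≈ 1.689 × 22816 = 38536.2 mm.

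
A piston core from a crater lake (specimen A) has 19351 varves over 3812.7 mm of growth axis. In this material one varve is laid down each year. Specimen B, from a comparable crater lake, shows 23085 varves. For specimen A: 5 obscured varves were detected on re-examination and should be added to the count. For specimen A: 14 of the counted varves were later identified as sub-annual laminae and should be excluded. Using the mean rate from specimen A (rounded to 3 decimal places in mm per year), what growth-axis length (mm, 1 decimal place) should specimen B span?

Specimen A: adjusted count: 19351 − 14 + 5 = 19342 varves.
A: Extension rate ≈ 3812.7 / 19342 = 0.197 mm per year.
B's length ≈ 0.197 × 23085 = 4547.7 mm.

4547.7 mm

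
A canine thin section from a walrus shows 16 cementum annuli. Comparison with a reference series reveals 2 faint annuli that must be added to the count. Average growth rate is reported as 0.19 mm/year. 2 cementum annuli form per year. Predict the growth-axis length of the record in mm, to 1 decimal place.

Correcting the raw count gives 16 + 2 = 18 true cementum annuli.
With 2 cementum annuli per year, 18 / 2 = 9 years.
Length ≈ 0.19 × 9 = 1.7 mm.

1.7 mm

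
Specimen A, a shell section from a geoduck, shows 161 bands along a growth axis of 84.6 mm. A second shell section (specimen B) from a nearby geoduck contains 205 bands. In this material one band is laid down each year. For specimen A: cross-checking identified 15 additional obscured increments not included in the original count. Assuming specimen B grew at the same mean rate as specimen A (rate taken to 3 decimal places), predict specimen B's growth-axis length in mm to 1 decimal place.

Specimen A: after corrections the count is 161 + 15 = 176 bands.
A: Extension rate ≈ 84.6 / 176 = 0.481 mm per year.
For B, 0.481 mm/year × 205 years = 98.6 mm.

98.6 mm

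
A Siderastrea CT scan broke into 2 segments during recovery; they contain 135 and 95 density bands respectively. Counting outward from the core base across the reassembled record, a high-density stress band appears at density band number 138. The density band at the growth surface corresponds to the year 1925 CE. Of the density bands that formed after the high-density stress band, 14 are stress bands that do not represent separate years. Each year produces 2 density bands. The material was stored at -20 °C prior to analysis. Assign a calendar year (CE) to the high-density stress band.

Total density bands = 135 + 95 = 230.
The high-density stress band sits at density band 138 from the core base, so 230 − 138 = 92 density bands formed after it.
Removing the 14 false density bands leaves 92 − 14 = 78 true density bands beyond the high-density stress band.
With 2 density bands per year, 78 / 2 = 39 years.
Counting back 39 years from 1925 CE places the high-density stress band in 1925 − 39 = 1886 CE.

1886 CE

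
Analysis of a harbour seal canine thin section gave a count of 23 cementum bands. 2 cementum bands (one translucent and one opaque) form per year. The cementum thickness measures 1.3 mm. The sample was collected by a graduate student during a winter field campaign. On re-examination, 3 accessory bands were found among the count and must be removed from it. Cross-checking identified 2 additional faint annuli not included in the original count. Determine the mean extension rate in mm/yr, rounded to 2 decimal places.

True cementum band count = 23 − 3 + 2 = 22.
With 2 cementum bands per year, 22 / 2 = 11 years.
Mean rate = 1.3 mm / 11 years ≈ 0.12 mm/yr.

0.12 mm/yr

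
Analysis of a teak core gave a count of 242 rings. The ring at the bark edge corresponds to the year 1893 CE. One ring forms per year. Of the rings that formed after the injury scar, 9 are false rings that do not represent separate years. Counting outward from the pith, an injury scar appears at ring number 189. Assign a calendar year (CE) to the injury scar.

1849 CE

The injury scar sits at ring 189 from the pith, so 242 − 189 = 53 rings formed after it.
Removing the 9 false rings leaves 53 − 9 = 44 true rings beyond the injury scar.
1893 − 44 = 1849 CE.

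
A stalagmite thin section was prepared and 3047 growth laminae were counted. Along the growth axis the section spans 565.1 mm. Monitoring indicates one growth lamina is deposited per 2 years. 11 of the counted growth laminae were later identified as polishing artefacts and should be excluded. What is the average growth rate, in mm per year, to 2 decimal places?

Adjusted count: 3047 − 11 = 3036 growth laminae.
At 2 years per growth lamina, 3036 × 2 = 6072 years.
565.1 mm over 6072 years gives 565.1 / 6072 ≈ 0.09 mm per year.

0.09 mm per year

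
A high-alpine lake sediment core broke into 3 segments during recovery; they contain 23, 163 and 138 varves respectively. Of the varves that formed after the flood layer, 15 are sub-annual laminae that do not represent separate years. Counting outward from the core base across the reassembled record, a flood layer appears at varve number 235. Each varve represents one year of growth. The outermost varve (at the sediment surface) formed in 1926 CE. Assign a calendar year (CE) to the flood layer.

Total varves = 23 + 163 + 138 = 324.
324 − 235 = 89 varves lie beyond the flood layer toward the sediment surface.
Removing the 15 false varves leaves 89 − 15 = 74 true varves beyond the flood layer.
The varve at the sediment surface is 1926 CE, so the flood layer dates to 1926 − 74 = 1852 CE.

1852 CE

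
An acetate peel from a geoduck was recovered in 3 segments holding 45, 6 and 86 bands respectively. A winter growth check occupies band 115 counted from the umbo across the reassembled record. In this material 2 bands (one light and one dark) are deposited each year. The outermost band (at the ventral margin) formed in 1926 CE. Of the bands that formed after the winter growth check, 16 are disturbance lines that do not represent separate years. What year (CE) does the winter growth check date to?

1923 CE

Total bands = 45 + 6 + 86 = 137.
The winter growth check sits at band 115 from the umbo, so 137 − 115 = 22 bands formed after it.
Removing the 16 false bands leaves 22 − 16 = 6 true bands beyond the winter growth check.
6 bands at 2 per year is 6 / 2 = 3 years.
Counting back 3 years from 1926 CE places the winter growth check in 1926 − 3 = 1923 CE.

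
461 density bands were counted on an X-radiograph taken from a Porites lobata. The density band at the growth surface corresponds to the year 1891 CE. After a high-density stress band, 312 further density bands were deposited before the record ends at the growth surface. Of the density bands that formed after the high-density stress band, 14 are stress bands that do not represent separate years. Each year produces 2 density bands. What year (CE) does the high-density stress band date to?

312 density bands formed after the high-density stress band.
Excluding 14 false density bands: 312 − 14 = 298.
Dividing by 2 density bands per year: 298 / 2 = 149 years.
Counting back 149 years from 1891 CE places the high-density stress band in 1891 − 149 = 1742 CE.

1742 CE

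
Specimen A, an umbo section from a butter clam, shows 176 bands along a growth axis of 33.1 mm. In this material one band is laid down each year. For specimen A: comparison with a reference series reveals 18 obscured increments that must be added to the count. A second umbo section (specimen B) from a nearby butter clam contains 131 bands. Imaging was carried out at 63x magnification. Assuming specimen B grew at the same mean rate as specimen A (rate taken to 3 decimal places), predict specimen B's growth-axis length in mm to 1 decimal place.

22.4 mm

Specimen A: adjusted count: 176 + 18 = 194 bands.
A: Extension rate ≈ 33.1 / 194 = 0.171 mm per year.
For B, 0.171 mm/year × 131 years = 22.4 mm.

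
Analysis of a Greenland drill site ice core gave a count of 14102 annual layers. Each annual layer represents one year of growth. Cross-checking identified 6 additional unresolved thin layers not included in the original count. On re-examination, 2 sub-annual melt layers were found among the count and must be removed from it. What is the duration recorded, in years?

14106 years

True annual layer count = 14102 − 2 + 6 = 14106.
At one annual layer per year, that is 14106 years.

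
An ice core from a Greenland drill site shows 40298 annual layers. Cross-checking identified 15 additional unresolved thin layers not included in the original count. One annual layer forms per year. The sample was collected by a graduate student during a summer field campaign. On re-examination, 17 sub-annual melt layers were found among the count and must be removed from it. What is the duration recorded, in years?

40296 yr

After corrections the count is 40298 − 17 + 15 = 40296 annual layers.
At one annual layer per year, that is 40296 years.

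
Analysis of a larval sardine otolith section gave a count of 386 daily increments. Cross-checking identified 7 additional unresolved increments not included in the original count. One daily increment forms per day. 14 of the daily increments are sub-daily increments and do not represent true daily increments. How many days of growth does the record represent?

Correcting the raw count gives 386 − 14 + 7 = 379 true daily increments.
One daily increment per day makes the duration 379 days.

379 d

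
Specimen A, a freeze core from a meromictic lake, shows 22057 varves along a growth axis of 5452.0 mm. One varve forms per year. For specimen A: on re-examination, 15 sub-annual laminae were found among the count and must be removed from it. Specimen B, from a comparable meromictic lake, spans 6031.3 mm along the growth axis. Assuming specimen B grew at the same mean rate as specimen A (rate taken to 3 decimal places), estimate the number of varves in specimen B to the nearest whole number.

24418 varves

Specimen A: adjusted count: 22057 − 15 = 22042 varves.
A: 5452.0 mm over 22042 years gives 5452.0 / 22042 ≈ 0.247 mm/year.
B spans 6031.3 / 0.247 = 24418.22 years ≈ 24418 varves.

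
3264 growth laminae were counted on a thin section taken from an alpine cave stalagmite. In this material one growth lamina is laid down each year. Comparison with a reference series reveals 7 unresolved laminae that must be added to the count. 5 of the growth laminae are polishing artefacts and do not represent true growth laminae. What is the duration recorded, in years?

Correcting the raw count gives 3264 − 5 + 7 = 3266 true growth laminae.
One growth lamina per year makes the duration 3266 years.

3266 yr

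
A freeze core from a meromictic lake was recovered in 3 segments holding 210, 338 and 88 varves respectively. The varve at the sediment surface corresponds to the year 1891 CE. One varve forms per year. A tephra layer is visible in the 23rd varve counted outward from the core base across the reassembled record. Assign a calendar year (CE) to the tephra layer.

1278 CE

Total varves = 210 + 338 + 88 = 636.
636 − 23 = 613 varves lie beyond the tephra layer toward the sediment surface.
The varve at the sediment surface is 1891 CE, so the tephra layer dates to 1891 − 613 = 1278 CE.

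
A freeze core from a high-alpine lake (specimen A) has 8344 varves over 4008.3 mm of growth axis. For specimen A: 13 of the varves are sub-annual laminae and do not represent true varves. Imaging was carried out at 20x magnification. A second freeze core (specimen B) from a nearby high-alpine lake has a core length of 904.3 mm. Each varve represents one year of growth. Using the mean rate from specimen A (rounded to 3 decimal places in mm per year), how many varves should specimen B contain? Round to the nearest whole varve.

1880 varves

Specimen A: correcting the raw count gives 8344 − 13 = 8331 true varves.
A: 4008.3 mm over 8331 years gives 4008.3 / 8331 ≈ 0.481 mm/yr.
For B, 904.3 / 0.481 = 1880.04 years ≈ 1880 varves.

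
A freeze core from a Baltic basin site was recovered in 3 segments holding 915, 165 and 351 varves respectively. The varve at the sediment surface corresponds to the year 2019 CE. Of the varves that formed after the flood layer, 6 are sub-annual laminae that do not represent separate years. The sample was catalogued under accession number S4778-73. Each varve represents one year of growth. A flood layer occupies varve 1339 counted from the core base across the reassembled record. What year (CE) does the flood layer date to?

1933 CE

Total varves = 915 + 165 + 351 = 1431.
The flood layer sits at varve 1339 from the core base, so 1431 − 1339 = 92 varves formed after it.
Removing the 6 false varves leaves 92 − 6 = 86 true varves beyond the flood layer.
The varve at the sediment surface is 2019 CE, so the flood layer dates to 2019 − 86 = 1933 CE.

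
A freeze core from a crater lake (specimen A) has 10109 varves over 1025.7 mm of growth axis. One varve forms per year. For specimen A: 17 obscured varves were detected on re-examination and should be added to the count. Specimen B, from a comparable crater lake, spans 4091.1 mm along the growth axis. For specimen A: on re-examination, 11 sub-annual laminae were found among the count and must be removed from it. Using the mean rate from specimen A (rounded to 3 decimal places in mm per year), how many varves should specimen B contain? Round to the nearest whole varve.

Specimen A: after corrections the count is 10109 − 11 + 17 = 10115 varves.
A: 1025.7 mm over 10115 years gives 1025.7 / 10115 ≈ 0.101 mm/yr.
For B, 4091.1 / 0.101 = 40505.94 years ≈ 40506 varves.

40506 varves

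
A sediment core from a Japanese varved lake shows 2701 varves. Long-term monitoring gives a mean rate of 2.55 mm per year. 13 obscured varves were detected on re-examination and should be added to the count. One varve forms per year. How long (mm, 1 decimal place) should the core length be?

Correcting the raw count gives 2701 + 13 = 2714 true varves.
Length ≈ 2.55 × 2714 = 6920.7 mm.

6920.7 mm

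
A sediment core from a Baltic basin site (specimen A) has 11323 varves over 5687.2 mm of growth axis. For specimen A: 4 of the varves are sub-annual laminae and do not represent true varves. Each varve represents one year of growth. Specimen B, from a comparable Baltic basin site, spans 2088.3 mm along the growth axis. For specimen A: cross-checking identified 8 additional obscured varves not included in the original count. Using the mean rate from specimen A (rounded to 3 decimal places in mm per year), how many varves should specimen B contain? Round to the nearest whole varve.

Specimen A: after corrections the count is 11323 − 4 + 8 = 11327 varves.
A: Mean rate = 5687.2 mm / 11327 years ≈ 0.502 mm/year.
B spans 2088.3 / 0.502 = 4159.96 years ≈ 4160 varves.

4160 varves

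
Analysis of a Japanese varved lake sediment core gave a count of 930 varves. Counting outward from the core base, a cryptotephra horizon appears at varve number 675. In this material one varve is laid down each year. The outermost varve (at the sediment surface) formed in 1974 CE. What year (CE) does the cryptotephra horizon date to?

Between varve 675 and the sediment surface there are 930 − 675 = 255 varves.
Counting back 255 years from 1974 CE places the cryptotephra horizon in 1974 − 255 = 1719 CE.

1719 CE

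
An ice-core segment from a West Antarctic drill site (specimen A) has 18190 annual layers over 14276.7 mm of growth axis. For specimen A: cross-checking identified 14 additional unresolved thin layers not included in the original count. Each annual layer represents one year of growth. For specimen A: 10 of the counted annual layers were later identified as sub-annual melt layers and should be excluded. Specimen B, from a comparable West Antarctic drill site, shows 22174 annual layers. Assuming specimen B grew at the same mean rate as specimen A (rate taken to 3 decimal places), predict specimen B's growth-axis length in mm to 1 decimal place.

17406.6 mm

Specimen A: correcting the raw count gives 18190 − 10 + 14 = 18194 true annual layers.
A: Extension rate ≈ 14276.7 / 18194 = 0.785 mm/yr.
B's length ≈ 0.785 × 22174 = 17406.6 mm.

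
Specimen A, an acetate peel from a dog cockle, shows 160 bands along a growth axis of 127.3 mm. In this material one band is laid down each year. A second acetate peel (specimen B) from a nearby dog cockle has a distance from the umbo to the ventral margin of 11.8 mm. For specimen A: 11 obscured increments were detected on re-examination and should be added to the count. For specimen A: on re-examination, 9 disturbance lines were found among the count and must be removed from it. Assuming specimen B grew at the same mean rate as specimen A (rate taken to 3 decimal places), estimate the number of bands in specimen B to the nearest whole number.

Specimen A: after corrections the count is 160 − 9 + 11 = 162 bands.
A: Mean rate = 127.3 mm / 162 years ≈ 0.786 mm/year.
B spans 11.8 / 0.786 = 15.01 years ≈ 15 bands.

15 bands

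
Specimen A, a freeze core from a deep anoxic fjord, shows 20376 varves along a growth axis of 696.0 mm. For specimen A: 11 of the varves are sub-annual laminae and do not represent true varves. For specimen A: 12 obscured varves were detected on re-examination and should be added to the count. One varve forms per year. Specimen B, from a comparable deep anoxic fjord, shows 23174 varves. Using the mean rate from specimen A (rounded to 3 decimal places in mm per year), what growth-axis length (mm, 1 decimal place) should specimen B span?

787.9 mm

Specimen A: after corrections the count is 20376 − 11 + 12 = 20377 varves.
A: 696.0 mm over 20377 years gives 696.0 / 20377 ≈ 0.034 mm per year.
Length of B = 0.034 × 23174 = 787.9 mm.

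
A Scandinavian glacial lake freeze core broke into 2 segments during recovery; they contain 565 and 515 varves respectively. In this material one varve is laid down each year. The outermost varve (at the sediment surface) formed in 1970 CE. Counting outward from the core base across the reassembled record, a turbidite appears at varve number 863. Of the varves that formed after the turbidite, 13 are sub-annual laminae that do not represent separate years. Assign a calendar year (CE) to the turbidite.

Total varves = 565 + 515 = 1080.
The turbidite sits at varve 863 from the core base, so 1080 − 863 = 217 varves formed after it.
Removing the 13 false varves leaves 217 − 13 = 204 true varves beyond the turbidite.
The varve at the sediment surface is 1970 CE, so the turbidite dates to 1970 − 204 = 1766 CE.

1766 CE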